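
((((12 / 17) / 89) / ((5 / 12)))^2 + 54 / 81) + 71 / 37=16427089271 / 6352443975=2.59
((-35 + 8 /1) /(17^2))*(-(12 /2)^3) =5832 /289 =20.18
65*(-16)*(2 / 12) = -520 / 3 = -173.33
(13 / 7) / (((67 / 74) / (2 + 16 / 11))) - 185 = -917859 / 5159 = -177.91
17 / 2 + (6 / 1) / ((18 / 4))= 59 / 6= 9.83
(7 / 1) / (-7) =-1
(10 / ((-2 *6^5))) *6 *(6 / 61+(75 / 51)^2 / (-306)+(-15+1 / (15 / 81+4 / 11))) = 57535280375 / 1139571843552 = 0.05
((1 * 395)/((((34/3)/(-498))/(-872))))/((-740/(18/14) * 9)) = -12864834/4403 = -2921.83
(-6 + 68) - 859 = -797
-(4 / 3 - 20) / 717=56 / 2151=0.03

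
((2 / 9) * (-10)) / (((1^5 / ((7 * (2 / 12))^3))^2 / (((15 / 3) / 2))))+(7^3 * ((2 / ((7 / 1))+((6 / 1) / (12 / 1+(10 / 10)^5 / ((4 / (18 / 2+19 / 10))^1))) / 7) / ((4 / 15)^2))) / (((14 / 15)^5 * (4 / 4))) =790041271892275 / 339327781632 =2328.25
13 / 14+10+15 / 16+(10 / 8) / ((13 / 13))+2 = 1693 / 112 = 15.12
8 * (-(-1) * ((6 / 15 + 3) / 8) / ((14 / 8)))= 68 / 35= 1.94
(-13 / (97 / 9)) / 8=-117 / 776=-0.15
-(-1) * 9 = 9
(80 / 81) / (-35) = -0.03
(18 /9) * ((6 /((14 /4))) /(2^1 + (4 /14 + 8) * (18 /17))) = 204 /641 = 0.32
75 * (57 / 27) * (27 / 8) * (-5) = -21375 / 8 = -2671.88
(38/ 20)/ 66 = 19/ 660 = 0.03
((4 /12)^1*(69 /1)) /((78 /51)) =391 /26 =15.04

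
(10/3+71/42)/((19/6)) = 211/133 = 1.59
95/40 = 19/8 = 2.38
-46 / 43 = -1.07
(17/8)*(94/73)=799/292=2.74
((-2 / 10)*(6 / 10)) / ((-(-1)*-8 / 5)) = 3 / 40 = 0.08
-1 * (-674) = 674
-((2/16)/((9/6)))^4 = -1/20736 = -0.00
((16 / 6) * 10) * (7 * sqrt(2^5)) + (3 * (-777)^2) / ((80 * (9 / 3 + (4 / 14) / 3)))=2240 * sqrt(2) / 3 + 38034927 / 5200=8370.36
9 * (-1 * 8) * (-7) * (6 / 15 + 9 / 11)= 33768 / 55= 613.96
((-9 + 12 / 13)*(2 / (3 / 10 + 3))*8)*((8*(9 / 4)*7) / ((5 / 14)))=-1975680 / 143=-13815.94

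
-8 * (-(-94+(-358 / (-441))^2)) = -145224400 / 194481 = -746.73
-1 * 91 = -91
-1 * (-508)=508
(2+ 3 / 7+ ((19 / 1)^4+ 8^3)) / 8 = 114481 / 7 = 16354.43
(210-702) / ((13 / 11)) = -5412 / 13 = -416.31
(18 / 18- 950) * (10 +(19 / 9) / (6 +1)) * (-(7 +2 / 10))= 2463604 / 35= 70388.69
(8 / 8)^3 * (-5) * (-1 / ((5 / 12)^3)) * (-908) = -1569024 / 25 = -62760.96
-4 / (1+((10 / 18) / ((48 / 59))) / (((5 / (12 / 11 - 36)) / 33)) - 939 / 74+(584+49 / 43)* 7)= -38184 / 37486705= -0.00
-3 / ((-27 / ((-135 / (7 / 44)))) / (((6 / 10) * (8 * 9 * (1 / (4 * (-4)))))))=254.57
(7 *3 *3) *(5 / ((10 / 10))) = 315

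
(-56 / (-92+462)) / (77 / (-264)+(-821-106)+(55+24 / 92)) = 15456 / 89051785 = 0.00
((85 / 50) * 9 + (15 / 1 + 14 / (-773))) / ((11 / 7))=1638553 / 85030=19.27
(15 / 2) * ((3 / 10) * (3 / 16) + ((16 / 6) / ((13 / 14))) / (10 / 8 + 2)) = 7.05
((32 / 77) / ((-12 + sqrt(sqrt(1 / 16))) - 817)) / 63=-64 / 8038107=-0.00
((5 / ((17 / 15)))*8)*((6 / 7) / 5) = 720 / 119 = 6.05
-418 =-418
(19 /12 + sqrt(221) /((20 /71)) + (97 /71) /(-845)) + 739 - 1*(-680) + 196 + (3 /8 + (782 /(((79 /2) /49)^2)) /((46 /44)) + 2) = 71*sqrt(221) /20 + 24892214725637 /8986291080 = 2822.80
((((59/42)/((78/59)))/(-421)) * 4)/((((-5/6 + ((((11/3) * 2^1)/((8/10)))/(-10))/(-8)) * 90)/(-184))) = -445568/15515955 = -0.03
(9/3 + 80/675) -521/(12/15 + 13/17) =-5922482/17955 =-329.85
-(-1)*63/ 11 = 63/ 11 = 5.73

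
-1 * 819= -819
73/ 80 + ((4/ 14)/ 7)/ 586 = 0.91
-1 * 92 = -92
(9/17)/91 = 9/1547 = 0.01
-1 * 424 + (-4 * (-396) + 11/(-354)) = 1159.97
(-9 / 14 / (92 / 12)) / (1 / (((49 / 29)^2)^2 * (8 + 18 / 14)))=-206473995 / 32534926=-6.35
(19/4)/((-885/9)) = -57/1180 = -0.05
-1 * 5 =-5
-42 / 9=-14 / 3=-4.67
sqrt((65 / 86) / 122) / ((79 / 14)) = 7* sqrt(170495) / 207217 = 0.01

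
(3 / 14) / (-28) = -3 / 392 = -0.01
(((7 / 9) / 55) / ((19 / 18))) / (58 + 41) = 14 / 103455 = 0.00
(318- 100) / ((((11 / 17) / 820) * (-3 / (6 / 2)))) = -3038920 / 11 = -276265.45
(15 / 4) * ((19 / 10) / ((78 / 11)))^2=43681 / 162240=0.27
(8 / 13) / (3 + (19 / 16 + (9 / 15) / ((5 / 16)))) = 3200 / 31759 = 0.10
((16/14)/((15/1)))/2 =4/105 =0.04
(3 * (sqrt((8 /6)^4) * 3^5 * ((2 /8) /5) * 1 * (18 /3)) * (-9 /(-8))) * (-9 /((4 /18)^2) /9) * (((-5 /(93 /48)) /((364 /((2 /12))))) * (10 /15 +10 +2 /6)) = 649539 /5642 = 115.13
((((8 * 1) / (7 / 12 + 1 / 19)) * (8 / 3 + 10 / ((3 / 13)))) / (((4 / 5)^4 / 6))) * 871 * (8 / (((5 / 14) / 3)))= 14387700600 / 29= 496127606.90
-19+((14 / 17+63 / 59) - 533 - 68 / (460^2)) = -29188068151 / 53058700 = -550.11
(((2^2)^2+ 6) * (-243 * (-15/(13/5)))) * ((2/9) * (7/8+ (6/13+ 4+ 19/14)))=108546075/2366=45877.46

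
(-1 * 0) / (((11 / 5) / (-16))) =0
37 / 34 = 1.09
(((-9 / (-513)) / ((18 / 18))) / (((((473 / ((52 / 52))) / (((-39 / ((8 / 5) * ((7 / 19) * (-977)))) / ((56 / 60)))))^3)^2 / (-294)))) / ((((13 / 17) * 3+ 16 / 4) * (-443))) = 26361623230520587213623046875 / 1093936293278020123383980738978572950621798005768978432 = 0.00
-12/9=-4/3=-1.33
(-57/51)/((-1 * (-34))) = -19/578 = -0.03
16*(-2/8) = -4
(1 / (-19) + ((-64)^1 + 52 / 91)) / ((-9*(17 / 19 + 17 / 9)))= 8443 / 3332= 2.53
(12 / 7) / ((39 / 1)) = 4 / 91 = 0.04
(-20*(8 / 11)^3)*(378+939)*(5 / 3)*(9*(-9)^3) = 147470284800 / 1331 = 110796607.66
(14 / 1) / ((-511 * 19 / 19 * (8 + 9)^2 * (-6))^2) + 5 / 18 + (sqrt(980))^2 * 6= 18320498554402 / 3115583863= 5880.28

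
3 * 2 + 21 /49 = 45 /7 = 6.43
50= 50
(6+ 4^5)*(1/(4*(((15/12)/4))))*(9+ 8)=14008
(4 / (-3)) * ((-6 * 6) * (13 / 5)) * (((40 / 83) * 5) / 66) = 4160 / 913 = 4.56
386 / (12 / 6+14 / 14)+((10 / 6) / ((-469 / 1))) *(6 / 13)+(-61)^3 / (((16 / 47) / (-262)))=25562094040243 / 146328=174690380.79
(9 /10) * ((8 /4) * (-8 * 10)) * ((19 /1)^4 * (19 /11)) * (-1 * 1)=356558256 /11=32414386.91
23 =23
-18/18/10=-1/10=-0.10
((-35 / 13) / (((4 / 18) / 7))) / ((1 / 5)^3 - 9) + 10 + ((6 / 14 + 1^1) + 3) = 23.86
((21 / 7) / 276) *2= 1 / 46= 0.02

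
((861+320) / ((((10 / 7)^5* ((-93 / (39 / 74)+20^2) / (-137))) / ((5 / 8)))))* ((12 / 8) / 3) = -35351188327 / 929920000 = -38.02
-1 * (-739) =739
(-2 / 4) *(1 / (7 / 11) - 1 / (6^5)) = -85529 / 108864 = -0.79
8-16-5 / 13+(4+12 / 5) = -129 / 65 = -1.98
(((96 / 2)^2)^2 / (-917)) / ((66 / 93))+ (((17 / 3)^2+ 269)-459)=-754857659 / 90783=-8314.97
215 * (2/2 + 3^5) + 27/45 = 262303/5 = 52460.60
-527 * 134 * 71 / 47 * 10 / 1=-50138780 / 47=-1066782.55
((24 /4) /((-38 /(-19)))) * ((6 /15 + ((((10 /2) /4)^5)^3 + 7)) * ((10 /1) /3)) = 192316338113 /536870912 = 358.22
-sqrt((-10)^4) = -100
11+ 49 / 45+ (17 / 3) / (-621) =112523 / 9315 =12.08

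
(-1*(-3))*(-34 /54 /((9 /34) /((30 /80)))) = -289 /108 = -2.68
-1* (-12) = 12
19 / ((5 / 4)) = 76 / 5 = 15.20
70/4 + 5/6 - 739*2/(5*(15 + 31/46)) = -5689/10815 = -0.53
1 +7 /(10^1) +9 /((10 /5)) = 31 /5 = 6.20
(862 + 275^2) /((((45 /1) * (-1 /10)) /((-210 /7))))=1529740 /3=509913.33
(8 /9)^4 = 4096 /6561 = 0.62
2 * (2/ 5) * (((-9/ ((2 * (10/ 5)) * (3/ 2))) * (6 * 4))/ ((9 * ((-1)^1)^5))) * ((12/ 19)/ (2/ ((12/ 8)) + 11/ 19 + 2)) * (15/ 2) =864/ 223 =3.87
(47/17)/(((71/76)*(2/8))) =14288/1207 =11.84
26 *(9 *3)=702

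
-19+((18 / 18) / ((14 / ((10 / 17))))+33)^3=60759155547 / 1685159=36055.44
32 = 32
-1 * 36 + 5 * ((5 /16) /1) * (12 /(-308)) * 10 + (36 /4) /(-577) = -13017471 /355432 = -36.62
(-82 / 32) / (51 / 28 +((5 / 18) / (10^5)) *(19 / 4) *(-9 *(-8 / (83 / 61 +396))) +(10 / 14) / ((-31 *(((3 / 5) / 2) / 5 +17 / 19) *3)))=-104784924311250 / 74152410147809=-1.41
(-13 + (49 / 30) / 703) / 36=-274121 / 759240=-0.36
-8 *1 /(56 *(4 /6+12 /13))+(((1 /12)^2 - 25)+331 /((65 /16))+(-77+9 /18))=-40837687 /2031120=-20.11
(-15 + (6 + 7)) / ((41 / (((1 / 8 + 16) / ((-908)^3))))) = 129 / 122772583168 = 0.00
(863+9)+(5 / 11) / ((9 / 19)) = 86423 / 99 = 872.96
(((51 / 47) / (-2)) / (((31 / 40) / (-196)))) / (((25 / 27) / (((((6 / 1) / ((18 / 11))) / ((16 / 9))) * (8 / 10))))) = 8906436 / 36425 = 244.51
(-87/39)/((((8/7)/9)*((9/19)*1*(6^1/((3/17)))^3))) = -3857/4087616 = -0.00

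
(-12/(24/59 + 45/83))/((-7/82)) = 1606216/10843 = 148.13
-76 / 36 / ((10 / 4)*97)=-38 / 4365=-0.01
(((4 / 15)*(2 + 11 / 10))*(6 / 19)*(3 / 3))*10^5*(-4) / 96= -62000 / 57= -1087.72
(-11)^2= 121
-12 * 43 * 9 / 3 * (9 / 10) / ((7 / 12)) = -83592 / 35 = -2388.34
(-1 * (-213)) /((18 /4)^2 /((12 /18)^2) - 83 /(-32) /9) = 61344 /13205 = 4.65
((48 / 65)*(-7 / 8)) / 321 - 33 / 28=-1.18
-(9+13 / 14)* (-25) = 3475 / 14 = 248.21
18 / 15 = 6 / 5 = 1.20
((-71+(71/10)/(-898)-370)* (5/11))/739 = -3960251/14599684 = -0.27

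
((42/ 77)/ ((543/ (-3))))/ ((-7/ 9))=54/ 13937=0.00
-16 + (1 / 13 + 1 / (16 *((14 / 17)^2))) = -15.83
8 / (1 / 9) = 72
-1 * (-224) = 224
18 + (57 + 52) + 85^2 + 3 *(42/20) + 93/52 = 1913623/260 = 7360.09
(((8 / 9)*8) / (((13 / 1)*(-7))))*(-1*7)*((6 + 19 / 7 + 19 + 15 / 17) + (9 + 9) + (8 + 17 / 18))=30.38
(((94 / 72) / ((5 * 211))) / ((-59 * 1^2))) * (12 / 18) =-47 / 3361230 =-0.00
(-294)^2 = 86436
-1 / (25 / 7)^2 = -49 / 625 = -0.08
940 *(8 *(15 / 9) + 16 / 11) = 458720 / 33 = 13900.61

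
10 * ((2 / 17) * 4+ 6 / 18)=410 / 51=8.04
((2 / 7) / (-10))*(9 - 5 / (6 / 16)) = 13 / 105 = 0.12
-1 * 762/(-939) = 254/313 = 0.81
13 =13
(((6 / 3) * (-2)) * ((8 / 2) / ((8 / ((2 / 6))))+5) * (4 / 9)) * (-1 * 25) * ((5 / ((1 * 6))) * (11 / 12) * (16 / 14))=341000 / 1701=200.47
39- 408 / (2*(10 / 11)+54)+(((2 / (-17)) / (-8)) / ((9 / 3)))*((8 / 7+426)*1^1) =7405471 / 219198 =33.78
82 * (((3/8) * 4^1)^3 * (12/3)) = 1107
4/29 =0.14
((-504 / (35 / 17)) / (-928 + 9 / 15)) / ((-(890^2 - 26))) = -612 / 1836423569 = -0.00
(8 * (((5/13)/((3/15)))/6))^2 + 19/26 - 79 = -218095/3042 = -71.69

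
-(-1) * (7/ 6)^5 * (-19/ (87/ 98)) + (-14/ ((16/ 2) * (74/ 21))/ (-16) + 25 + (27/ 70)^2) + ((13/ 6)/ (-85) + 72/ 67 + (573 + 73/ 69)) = 1780150324034288587/ 3213104635843200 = 554.03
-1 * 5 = -5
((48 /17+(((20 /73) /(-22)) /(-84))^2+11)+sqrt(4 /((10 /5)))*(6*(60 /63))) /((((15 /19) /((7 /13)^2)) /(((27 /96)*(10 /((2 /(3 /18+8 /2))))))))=16625*sqrt(2) /1352+126967083560375 /4268243536128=47.14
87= 87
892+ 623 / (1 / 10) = 7122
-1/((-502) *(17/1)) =1/8534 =0.00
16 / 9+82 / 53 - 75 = -34189 / 477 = -71.68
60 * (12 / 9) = 80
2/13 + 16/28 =66/91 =0.73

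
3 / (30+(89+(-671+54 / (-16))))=-8 / 1481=-0.01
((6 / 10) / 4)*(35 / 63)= 1 / 12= 0.08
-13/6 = -2.17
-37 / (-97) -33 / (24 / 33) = -34915 / 776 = -44.99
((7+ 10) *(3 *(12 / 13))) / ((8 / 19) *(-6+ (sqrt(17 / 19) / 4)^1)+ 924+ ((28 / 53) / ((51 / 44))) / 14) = 7065495201335004 / 138303385599653599 - 42478299126 *sqrt(323) / 138303385599653599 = 0.05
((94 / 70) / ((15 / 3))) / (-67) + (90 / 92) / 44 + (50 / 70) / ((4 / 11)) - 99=-2302360853 / 23731400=-97.02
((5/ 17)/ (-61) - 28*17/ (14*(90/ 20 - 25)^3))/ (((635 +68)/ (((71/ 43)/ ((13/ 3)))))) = -13321233/ 28086489426229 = -0.00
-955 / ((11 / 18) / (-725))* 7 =87239250 / 11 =7930840.91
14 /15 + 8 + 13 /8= 1267 /120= 10.56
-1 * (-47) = 47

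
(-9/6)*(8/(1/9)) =-108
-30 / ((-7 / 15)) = 450 / 7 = 64.29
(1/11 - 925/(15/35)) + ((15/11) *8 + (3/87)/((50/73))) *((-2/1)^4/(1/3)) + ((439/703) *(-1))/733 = -1632.19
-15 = -15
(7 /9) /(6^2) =7 /324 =0.02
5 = 5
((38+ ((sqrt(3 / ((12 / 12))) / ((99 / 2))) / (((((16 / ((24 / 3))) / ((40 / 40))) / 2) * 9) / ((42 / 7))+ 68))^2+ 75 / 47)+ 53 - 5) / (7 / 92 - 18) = -1406366488196 / 287771862213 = -4.89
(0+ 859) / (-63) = -859 / 63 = -13.63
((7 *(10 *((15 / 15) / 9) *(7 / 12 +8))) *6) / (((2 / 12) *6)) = 3605 / 9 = 400.56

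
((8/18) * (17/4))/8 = 17/72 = 0.24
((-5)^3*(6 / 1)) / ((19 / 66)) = -2605.26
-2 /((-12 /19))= 19 /6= 3.17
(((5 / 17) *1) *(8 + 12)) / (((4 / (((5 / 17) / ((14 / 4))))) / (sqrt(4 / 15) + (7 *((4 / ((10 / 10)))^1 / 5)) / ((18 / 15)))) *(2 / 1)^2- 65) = -1433500 / 5559289 + 4200 *sqrt(15) / 327017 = -0.21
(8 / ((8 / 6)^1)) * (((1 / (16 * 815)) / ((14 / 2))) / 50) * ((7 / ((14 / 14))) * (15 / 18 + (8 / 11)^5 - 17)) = -15425339 / 105005252000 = -0.00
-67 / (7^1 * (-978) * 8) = 67 / 54768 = 0.00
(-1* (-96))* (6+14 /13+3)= 12576 /13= 967.38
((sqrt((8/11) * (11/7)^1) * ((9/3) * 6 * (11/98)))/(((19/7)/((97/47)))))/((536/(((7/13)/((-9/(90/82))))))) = -0.00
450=450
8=8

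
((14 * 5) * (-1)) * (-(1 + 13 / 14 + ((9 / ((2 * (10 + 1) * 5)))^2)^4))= 289384489651327047 / 2143588810000000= 135.00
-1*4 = -4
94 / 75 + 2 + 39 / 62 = 18053 / 4650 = 3.88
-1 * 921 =-921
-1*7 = -7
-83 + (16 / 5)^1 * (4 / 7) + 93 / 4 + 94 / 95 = -151439 / 2660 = -56.93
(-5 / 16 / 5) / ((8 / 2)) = -1 / 64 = -0.02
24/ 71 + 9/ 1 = 663/ 71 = 9.34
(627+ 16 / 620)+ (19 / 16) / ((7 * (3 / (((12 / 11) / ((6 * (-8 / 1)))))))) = 1436839231 / 2291520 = 627.02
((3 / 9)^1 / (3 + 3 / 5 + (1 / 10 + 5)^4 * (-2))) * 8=-40000 / 20241603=-0.00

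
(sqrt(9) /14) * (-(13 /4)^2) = -507 /224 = -2.26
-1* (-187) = 187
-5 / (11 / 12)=-60 / 11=-5.45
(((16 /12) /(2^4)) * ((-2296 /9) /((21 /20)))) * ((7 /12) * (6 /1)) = -5740 /81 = -70.86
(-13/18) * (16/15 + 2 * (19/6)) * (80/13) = -296/9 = -32.89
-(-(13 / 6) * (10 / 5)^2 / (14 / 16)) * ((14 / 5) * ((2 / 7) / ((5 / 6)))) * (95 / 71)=31616 / 2485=12.72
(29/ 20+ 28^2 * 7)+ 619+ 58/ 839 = 102500951/ 16780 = 6108.52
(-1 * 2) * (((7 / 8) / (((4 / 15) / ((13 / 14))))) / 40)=-39 / 256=-0.15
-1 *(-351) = 351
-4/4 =-1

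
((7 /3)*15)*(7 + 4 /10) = 259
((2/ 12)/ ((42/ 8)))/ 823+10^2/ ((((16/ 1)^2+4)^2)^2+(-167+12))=261277274/ 6769642234383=0.00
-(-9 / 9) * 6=6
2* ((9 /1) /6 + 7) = 17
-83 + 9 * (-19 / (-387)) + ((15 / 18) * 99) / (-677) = -4813795 / 58222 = -82.68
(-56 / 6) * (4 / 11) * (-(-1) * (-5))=560 / 33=16.97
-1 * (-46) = 46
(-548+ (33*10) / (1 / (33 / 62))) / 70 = -1649 / 310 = -5.32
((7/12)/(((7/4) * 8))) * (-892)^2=99458/3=33152.67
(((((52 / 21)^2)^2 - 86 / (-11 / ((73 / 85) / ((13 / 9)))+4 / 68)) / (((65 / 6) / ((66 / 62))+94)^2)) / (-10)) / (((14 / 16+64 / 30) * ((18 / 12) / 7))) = -3277333696792672 / 5425806486021427163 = -0.00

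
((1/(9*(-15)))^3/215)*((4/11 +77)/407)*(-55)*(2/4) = 23/2327514750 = 0.00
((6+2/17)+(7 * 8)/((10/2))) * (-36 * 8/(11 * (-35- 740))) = 0.59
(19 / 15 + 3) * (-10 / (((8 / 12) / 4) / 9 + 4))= -2304 / 217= -10.62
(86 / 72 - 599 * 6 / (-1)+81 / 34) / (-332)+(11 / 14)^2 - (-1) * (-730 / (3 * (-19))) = 489612037 / 189164304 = 2.59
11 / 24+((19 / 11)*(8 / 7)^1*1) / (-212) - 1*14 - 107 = -11807245 / 97944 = -120.55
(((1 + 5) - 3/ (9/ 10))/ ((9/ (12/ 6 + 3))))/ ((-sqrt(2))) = -20*sqrt(2)/ 27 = -1.05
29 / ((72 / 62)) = 899 / 36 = 24.97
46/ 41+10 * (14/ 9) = 6154/ 369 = 16.68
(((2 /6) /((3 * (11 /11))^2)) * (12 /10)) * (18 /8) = 1 /10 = 0.10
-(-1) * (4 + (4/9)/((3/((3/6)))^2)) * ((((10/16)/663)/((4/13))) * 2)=1625/66096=0.02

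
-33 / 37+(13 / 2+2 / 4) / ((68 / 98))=11569 / 1258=9.20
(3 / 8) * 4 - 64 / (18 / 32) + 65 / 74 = -37096 / 333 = -111.40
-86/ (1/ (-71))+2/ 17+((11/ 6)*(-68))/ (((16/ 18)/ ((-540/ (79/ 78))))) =108625126/ 1343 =80882.45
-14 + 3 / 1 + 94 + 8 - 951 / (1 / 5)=-4664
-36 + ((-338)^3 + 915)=-38613593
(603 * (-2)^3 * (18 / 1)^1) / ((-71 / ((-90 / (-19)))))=7814880 / 1349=5793.09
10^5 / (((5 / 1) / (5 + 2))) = 140000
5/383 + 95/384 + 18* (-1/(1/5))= -13198175/147072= -89.74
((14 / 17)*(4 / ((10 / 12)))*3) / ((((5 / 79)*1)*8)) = 9954 / 425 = 23.42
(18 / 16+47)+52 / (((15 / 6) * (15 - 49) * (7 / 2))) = 228243 / 4760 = 47.95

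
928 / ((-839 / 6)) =-5568 / 839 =-6.64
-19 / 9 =-2.11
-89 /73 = -1.22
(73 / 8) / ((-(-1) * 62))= 73 / 496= 0.15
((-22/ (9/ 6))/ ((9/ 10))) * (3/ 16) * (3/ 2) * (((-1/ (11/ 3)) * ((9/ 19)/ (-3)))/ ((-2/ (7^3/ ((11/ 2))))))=5145/ 836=6.15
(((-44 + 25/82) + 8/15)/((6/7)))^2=138103654129/54464400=2535.67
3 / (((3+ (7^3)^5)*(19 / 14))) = 21 / 45101834344487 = 0.00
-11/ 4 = -2.75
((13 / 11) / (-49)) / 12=-13 / 6468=-0.00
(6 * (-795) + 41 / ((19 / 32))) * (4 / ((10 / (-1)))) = 178636 / 95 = 1880.38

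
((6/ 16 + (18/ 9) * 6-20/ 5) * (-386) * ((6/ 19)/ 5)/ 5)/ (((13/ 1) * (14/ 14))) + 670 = 8235707/ 12350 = 666.86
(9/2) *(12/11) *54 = 2916/11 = 265.09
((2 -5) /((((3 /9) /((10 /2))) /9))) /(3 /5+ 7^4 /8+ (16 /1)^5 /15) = -9720 /1684939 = -0.01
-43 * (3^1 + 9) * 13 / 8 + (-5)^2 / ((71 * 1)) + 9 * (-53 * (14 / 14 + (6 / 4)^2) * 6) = -719915 / 71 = -10139.65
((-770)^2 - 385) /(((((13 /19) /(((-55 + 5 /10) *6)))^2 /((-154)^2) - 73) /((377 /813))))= -68165338189918509540 /18110744339450933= -3763.81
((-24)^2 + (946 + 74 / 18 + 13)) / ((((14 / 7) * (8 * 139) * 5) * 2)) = 3463 / 50040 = 0.07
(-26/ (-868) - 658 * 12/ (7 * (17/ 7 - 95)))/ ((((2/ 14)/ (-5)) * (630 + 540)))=-143137/ 391716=-0.37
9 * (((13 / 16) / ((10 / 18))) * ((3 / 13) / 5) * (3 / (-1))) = -729 / 400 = -1.82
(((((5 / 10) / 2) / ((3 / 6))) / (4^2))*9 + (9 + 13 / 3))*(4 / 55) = 1307 / 1320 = 0.99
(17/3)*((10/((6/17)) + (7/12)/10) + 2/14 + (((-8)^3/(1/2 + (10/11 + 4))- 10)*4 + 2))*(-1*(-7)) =-5541887/360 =-15394.13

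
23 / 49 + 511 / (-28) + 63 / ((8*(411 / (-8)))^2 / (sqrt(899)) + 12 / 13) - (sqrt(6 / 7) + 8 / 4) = -2077338701610037 / 105018918700612 - sqrt(42) / 7 + 199833543*sqrt(899) / 535810809697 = -20.70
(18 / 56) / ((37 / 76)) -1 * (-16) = 4315 / 259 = 16.66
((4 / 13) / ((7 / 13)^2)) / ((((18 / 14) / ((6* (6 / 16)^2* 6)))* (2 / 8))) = 117 / 7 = 16.71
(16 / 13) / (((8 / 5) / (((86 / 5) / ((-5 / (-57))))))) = 9804 / 65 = 150.83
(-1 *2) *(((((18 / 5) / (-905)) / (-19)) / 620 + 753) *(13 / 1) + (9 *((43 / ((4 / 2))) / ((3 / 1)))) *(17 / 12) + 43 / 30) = -3160469115229 / 159913500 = -19763.62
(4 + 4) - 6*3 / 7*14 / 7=20 / 7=2.86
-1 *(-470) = 470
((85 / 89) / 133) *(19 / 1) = 85 / 623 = 0.14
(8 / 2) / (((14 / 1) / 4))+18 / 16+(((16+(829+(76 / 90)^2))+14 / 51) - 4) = 1627555663 / 1927800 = 844.26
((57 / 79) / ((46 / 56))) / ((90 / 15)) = 266 / 1817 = 0.15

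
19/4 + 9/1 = 55/4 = 13.75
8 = 8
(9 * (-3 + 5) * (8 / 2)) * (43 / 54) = 172 / 3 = 57.33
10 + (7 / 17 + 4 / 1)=245 / 17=14.41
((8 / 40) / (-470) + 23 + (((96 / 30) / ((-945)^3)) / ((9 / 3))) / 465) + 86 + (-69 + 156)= 108448267785817121 / 553308689981250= 196.00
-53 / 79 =-0.67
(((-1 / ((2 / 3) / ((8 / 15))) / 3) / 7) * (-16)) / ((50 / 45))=96 / 175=0.55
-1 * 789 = -789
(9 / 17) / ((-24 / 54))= -81 / 68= -1.19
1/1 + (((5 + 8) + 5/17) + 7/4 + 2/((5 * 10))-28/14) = 23943/1700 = 14.08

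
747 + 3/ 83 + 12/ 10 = 310518/ 415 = 748.24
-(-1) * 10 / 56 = 0.18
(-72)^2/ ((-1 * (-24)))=216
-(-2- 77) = 79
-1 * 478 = -478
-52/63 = -0.83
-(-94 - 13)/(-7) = -107/7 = -15.29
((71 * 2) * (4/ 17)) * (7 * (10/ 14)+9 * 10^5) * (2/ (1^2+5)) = 511202840/ 51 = 10023585.10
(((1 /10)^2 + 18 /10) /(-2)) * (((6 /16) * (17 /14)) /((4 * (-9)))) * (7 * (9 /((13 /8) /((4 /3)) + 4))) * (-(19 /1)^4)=-1202993151 /66800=-18008.88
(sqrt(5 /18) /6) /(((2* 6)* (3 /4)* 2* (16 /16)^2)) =sqrt(10) /648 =0.00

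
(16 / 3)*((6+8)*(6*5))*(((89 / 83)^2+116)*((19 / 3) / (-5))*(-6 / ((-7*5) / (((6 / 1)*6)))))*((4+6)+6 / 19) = -145779443712 / 6889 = -21161190.84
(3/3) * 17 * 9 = 153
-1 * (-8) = 8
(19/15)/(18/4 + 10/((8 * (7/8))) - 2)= 266/825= 0.32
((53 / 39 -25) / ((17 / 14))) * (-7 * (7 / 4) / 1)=158123 / 663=238.50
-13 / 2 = -6.50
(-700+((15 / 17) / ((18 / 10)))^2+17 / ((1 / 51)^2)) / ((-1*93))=-113188342 / 241893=-467.93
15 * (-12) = -180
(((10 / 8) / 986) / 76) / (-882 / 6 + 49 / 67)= -0.00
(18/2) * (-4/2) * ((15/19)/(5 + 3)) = -135/76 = -1.78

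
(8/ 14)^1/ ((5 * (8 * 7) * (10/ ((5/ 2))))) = 1/ 1960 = 0.00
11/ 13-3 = -28/ 13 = -2.15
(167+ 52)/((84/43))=112.11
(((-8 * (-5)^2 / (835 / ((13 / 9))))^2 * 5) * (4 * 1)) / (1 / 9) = 5408000 / 251001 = 21.55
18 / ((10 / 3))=27 / 5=5.40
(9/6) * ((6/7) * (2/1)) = 18/7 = 2.57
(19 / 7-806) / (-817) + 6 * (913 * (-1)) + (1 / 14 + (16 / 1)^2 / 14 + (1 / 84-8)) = -375165101 / 68628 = -5466.65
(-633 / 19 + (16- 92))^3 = -8960030533 / 6859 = -1306317.33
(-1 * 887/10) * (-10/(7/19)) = 16853/7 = 2407.57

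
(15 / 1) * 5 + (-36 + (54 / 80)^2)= 63129 / 1600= 39.46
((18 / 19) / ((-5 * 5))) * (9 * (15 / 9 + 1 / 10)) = -0.60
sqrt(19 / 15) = sqrt(285) / 15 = 1.13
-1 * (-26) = 26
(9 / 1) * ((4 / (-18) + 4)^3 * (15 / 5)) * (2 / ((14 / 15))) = 3119.37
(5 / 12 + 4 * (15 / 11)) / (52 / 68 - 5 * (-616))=13175 / 6913236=0.00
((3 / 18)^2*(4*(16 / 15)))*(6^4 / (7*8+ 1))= 256 / 95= 2.69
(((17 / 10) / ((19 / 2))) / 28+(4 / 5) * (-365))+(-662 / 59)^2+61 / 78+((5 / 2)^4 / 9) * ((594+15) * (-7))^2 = 113935100193903427 / 1444475760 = 78876436.25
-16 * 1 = -16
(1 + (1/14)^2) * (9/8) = 1773/1568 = 1.13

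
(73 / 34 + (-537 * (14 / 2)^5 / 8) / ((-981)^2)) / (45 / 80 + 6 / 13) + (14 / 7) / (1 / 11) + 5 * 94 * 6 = 3302286842812 / 1161569727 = 2842.95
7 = 7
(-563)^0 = 1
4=4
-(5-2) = -3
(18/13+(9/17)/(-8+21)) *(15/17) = 4725/3757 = 1.26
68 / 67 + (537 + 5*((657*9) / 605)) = 4757858 / 8107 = 586.88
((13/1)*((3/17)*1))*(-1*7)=-273/17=-16.06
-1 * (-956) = 956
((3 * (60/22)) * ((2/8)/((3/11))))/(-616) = -0.01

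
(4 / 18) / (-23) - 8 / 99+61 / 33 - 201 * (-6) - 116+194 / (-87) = 71944811 / 66033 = 1089.53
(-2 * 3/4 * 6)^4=6561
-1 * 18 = -18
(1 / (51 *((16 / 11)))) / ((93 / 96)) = 22 / 1581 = 0.01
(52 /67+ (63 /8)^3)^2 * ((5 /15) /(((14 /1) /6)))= 281560781931529 /8237350912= 34180.99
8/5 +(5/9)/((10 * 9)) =1301/810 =1.61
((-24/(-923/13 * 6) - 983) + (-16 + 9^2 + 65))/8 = -106.62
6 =6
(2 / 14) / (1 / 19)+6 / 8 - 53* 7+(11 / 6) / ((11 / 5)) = -30803 / 84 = -366.70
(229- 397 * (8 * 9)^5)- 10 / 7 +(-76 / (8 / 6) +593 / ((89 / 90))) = -478565112360336 / 623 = -768162299133.77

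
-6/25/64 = -3/800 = -0.00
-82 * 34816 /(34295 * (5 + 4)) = -2854912 /308655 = -9.25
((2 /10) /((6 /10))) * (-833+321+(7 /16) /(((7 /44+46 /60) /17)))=-1231693 /7332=-167.99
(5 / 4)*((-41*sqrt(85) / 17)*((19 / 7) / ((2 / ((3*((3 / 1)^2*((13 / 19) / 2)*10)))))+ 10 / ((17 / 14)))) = -6517975*sqrt(85) / 16184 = -3713.10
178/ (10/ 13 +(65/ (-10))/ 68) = 314704/ 1191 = 264.24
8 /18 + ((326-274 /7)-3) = 17911 /63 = 284.30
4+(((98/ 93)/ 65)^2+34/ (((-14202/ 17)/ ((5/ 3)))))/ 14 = 4837874205343/ 1210929624450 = 4.00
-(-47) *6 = 282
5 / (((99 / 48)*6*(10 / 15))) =20 / 33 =0.61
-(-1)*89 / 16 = 89 / 16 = 5.56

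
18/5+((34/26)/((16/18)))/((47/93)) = 6.51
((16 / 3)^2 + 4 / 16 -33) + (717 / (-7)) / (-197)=-3.79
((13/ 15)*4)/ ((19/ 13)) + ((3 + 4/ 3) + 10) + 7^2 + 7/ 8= 50601/ 760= 66.58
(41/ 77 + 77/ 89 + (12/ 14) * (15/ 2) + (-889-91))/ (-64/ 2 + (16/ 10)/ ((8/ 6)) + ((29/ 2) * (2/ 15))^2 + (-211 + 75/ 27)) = 1499019075/ 362790967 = 4.13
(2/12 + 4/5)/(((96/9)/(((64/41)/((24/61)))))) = 1769/4920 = 0.36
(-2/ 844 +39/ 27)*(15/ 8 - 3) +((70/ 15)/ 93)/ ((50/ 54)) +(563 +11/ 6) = 4421181151/ 7849200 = 563.27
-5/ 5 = -1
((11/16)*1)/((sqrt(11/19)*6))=sqrt(209)/96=0.15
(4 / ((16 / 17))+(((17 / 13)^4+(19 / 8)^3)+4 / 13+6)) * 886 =174121254105 / 7311616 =23814.33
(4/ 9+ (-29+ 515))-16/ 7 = 484.16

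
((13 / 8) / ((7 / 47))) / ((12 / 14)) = 611 / 48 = 12.73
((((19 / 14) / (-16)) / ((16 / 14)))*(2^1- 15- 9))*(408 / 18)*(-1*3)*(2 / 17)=-209 / 16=-13.06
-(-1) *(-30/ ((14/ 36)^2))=-9720/ 49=-198.37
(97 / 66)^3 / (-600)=-912673 / 172497600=-0.01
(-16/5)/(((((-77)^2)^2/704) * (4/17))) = -4352/15978655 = -0.00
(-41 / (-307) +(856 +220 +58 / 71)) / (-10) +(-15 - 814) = -204171419 / 217970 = -936.70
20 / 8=5 / 2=2.50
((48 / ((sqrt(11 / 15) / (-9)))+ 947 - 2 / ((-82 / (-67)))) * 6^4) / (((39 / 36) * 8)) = 75349440 / 533 - 839808 * sqrt(165) / 143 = 65931.29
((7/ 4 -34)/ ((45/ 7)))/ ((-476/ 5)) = 43/ 816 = 0.05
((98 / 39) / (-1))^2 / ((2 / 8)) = 38416 / 1521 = 25.26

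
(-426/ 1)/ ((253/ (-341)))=574.17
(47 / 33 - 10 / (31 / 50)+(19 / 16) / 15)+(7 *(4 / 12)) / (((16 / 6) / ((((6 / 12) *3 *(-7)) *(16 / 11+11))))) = -880133 / 6820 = -129.05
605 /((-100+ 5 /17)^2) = 34969 /574605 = 0.06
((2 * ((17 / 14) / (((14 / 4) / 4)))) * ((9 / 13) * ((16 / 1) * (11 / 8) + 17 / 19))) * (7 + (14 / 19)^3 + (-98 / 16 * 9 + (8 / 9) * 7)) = -21652596975 / 11859211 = -1825.80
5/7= 0.71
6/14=3/7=0.43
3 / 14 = 0.21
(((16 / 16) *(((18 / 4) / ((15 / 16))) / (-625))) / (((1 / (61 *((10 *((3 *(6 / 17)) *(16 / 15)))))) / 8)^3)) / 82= -9870619214610432 / 629478125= -15680638.97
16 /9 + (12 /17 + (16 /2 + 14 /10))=9091 /765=11.88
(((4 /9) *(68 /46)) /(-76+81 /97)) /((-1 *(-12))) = -3298 /4527711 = -0.00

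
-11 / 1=-11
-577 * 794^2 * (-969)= 352484963268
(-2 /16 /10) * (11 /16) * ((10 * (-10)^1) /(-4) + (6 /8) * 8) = -341 /1280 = -0.27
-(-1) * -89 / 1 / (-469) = 89 / 469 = 0.19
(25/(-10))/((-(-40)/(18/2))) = -9/16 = -0.56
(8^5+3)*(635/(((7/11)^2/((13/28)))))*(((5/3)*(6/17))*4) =327334772050/5831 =56136987.15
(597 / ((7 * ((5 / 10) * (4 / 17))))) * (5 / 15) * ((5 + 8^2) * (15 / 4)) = 3501405 / 56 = 62525.09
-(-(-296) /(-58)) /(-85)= -148 /2465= -0.06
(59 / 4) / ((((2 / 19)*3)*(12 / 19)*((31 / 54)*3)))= 21299 / 496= 42.94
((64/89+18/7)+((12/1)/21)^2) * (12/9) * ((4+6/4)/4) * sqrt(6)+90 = 28919 * sqrt(6)/4361+90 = 106.24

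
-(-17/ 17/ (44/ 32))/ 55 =8/ 605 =0.01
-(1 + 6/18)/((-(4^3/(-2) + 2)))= -2/45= -0.04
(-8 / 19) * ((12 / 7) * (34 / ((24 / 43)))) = -5848 / 133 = -43.97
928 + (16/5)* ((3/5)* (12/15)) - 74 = 106942/125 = 855.54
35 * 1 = 35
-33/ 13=-2.54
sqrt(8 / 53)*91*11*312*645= 402882480*sqrt(106) / 53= 78262811.40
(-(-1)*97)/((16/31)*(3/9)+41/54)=104.16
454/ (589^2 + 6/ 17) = 7718/ 5897663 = 0.00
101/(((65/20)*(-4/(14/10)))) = -707/65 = -10.88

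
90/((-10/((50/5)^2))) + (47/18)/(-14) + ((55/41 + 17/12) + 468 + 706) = 1428769/5166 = 276.57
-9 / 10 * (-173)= 155.70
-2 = -2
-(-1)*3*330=990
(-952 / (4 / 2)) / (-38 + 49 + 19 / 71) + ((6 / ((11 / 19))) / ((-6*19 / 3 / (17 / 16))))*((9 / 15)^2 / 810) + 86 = 5775643 / 132000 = 43.75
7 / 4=1.75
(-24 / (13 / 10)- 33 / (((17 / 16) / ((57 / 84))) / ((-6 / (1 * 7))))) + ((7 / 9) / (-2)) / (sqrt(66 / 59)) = -0.76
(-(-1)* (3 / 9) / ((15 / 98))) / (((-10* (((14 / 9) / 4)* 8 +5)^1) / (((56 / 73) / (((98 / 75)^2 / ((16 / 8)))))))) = -0.02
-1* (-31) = 31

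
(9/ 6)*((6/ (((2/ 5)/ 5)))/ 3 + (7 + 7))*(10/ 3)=195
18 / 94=9 / 47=0.19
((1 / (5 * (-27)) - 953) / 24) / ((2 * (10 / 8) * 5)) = -32164 / 10125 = -3.18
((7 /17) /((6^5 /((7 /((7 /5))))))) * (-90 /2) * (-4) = 175 /3672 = 0.05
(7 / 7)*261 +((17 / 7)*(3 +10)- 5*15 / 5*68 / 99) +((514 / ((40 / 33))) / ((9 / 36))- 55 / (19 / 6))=43036339 / 21945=1961.10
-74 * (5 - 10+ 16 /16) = 296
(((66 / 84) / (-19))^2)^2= 14641 / 5006411536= 0.00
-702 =-702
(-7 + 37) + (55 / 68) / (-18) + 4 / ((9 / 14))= 44281 / 1224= 36.18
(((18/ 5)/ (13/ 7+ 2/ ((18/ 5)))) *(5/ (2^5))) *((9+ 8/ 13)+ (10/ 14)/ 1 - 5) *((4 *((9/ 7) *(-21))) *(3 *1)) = -3182085/ 7904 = -402.59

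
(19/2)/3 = 19/6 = 3.17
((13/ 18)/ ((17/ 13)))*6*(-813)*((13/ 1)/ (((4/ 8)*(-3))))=1190774/ 51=23348.51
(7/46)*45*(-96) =-15120/23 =-657.39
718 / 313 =2.29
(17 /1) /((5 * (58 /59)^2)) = 59177 /16820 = 3.52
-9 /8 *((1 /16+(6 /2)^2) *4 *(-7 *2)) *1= 9135 /16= 570.94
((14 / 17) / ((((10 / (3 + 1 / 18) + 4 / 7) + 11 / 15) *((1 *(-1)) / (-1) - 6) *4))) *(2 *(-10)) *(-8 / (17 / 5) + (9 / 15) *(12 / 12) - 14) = -4330326 / 1527943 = -2.83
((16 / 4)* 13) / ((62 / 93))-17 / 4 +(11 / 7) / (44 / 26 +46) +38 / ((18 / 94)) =5316601 / 19530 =272.23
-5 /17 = -0.29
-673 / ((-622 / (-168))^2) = -4748688 / 96721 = -49.10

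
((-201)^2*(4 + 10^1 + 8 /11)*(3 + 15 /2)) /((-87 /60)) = -1374442020 /319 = -4308595.67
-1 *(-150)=150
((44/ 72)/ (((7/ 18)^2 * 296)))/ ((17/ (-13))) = -1287/ 123284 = -0.01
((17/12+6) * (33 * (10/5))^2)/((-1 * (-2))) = 32307/2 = 16153.50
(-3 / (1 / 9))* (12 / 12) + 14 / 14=-26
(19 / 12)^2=361 / 144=2.51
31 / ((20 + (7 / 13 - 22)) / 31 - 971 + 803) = -12493 / 67723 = -0.18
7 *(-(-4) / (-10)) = -14 / 5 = -2.80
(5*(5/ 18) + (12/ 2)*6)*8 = 2692/ 9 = 299.11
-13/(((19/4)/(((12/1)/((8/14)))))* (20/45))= -2457/19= -129.32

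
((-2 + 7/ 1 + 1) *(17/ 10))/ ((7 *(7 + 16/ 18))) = 459/ 2485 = 0.18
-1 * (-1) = 1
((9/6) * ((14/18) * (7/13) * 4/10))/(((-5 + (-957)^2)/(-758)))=-18571/89294790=-0.00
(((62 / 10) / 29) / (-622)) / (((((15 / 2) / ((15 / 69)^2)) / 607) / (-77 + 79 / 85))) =121670722 / 1216618005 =0.10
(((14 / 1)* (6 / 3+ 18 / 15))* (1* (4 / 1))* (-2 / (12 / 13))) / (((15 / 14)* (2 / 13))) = -529984 / 225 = -2355.48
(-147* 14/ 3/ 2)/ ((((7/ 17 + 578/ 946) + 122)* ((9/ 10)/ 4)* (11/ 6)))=-1432760/ 211977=-6.76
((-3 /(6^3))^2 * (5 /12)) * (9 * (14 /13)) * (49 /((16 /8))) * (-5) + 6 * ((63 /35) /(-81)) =-102779 /449280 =-0.23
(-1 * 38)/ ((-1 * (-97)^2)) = 38/ 9409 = 0.00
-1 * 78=-78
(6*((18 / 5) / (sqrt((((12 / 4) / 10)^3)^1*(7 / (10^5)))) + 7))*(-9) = -216000*sqrt(21) / 7-378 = -141783.19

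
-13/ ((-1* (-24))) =-13/ 24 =-0.54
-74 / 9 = -8.22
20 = 20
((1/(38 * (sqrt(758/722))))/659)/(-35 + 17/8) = -4 * sqrt(379)/65687143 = -0.00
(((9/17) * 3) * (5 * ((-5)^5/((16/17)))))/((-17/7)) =2953125/272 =10857.08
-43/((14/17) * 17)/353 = -43/4942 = -0.01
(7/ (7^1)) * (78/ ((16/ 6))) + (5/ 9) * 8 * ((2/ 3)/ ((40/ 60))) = 1213/ 36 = 33.69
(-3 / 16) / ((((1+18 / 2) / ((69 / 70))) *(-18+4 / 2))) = 207 / 179200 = 0.00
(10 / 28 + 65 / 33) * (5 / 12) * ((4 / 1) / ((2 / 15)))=26875 / 924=29.09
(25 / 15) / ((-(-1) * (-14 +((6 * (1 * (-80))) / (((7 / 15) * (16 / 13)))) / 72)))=-140 / 2151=-0.07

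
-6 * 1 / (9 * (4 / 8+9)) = -4 / 57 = -0.07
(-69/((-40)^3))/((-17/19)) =-1311/1088000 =-0.00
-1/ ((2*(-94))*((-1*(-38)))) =1/ 7144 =0.00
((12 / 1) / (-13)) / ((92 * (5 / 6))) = -18 / 1495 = -0.01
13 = 13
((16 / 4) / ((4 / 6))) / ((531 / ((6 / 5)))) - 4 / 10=-114 / 295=-0.39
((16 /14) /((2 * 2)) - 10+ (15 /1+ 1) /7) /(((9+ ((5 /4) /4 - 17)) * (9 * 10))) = 416 /38745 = 0.01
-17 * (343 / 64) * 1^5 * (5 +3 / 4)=-134113 / 256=-523.88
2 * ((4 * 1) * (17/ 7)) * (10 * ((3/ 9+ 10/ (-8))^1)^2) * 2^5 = 329120/ 63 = 5224.13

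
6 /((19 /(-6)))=-36 /19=-1.89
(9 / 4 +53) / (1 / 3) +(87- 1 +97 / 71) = 71885 / 284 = 253.12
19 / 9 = 2.11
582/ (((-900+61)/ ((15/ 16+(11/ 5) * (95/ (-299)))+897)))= -1249085199/ 2006888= -622.40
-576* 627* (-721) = 260390592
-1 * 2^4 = -16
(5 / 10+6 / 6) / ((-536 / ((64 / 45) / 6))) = -2 / 3015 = -0.00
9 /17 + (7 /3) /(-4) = -11 /204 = -0.05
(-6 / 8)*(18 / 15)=-9 / 10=-0.90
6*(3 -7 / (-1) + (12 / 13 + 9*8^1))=6468 / 13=497.54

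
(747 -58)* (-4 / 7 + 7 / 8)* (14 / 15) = 11713 / 60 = 195.22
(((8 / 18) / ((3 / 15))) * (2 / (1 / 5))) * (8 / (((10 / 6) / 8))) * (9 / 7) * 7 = 7680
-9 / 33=-3 / 11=-0.27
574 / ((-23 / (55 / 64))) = -15785 / 736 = -21.45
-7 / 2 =-3.50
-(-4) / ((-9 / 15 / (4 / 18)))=-40 / 27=-1.48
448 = 448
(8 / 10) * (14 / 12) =14 / 15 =0.93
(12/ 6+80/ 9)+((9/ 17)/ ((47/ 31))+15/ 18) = 173611/ 14382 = 12.07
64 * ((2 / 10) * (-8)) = -512 / 5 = -102.40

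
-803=-803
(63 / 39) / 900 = 7 / 3900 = 0.00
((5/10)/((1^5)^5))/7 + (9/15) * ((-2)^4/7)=101/70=1.44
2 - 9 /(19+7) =43 /26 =1.65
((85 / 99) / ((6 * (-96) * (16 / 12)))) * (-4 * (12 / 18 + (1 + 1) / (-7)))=85 / 49896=0.00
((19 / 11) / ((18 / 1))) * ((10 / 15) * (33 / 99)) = 19 / 891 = 0.02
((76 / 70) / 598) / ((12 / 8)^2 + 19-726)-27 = -796522621 / 29500835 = -27.00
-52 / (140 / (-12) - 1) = 78 / 19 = 4.11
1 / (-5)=-1 / 5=-0.20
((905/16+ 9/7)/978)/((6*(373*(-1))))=-6479/245141568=-0.00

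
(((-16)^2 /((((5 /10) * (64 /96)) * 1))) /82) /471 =128 /6437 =0.02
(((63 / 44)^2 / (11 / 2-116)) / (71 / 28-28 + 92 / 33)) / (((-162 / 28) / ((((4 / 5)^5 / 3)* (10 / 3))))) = -4917248 / 95506393125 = -0.00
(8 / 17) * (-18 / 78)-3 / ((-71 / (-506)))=-337182 / 15691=-21.49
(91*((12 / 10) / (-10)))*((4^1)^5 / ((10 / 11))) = -1537536 / 125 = -12300.29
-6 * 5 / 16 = -1.88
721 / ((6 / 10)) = 3605 / 3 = 1201.67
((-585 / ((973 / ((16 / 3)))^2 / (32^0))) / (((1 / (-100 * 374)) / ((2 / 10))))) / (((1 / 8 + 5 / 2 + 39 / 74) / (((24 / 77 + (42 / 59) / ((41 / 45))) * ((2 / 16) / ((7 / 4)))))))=113645071155200 / 34899404615789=3.26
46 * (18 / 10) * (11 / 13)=4554 / 65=70.06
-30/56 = -15/28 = -0.54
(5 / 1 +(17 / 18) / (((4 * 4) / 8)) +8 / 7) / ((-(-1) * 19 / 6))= 1667 / 798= 2.09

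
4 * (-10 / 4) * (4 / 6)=-20 / 3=-6.67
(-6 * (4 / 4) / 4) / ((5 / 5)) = -3 / 2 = -1.50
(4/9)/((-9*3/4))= -16/243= -0.07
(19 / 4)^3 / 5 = 21.43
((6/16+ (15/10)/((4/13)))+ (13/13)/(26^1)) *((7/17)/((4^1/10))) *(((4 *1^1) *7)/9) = 67375/3978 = 16.94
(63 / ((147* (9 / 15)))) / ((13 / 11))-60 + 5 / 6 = -31975 / 546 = -58.56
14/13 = 1.08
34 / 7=4.86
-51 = -51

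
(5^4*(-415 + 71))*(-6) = 1290000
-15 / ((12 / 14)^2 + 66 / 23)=-5635 / 1354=-4.16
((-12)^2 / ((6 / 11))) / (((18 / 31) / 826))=1126664 / 3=375554.67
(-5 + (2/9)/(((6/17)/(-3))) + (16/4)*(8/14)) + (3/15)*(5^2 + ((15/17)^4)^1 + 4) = 34676792/26309115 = 1.32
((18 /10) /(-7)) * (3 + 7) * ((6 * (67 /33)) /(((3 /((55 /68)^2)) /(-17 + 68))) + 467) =-737433 /476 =-1549.23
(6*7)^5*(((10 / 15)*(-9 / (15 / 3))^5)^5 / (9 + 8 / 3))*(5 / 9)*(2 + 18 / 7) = -2689586624138504196895489032192 / 298023223876953125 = -9024755148776.50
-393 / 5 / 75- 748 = -93631 / 125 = -749.05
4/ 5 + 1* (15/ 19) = 151/ 95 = 1.59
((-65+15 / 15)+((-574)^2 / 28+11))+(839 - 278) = 12275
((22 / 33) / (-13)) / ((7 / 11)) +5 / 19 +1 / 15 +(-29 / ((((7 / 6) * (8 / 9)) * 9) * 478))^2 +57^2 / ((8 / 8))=2156468405663177 / 663682044480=3249.25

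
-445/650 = -89/130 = -0.68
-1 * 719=-719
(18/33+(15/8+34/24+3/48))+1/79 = 163189/41712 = 3.91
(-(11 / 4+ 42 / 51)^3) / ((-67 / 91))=1305750537 / 21066944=61.98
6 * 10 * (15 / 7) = 900 / 7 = 128.57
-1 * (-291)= 291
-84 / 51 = -28 / 17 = -1.65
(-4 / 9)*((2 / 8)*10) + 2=8 / 9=0.89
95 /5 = 19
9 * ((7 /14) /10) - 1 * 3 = -51 /20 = -2.55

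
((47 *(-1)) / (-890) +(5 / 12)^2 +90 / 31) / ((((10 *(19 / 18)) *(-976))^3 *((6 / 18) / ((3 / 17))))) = -4532177691 / 2990961878349291520000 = -0.00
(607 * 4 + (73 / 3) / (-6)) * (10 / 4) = 6059.86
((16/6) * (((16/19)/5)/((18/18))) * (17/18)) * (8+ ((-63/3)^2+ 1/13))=2117248/11115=190.49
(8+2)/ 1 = 10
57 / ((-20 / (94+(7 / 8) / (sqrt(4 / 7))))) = -2679 / 10 - 399 * sqrt(7) / 320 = -271.20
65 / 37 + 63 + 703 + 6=28629 / 37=773.76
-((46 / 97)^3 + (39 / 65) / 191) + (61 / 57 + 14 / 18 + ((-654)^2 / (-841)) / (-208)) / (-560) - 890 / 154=-6764474761463844097 / 1147167123244908480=-5.90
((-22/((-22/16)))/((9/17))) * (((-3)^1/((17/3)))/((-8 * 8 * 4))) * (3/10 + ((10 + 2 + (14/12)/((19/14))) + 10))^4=30368778517492801/1688960160000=17980.75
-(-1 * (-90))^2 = -8100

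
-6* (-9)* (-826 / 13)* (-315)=1080789.23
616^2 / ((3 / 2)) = 758912 / 3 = 252970.67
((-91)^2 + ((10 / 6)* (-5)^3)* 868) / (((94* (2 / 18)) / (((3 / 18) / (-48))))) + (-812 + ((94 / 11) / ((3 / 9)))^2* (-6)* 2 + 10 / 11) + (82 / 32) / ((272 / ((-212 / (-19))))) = -761825946319 / 88171248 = -8640.30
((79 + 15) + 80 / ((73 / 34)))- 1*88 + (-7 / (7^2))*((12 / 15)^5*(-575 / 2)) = 3622898 / 63875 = 56.72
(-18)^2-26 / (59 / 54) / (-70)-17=634657 / 2065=307.34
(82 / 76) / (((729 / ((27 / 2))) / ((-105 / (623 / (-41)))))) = 8405 / 60876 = 0.14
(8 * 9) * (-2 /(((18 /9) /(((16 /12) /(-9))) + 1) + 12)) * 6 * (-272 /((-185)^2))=-470016 /34225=-13.73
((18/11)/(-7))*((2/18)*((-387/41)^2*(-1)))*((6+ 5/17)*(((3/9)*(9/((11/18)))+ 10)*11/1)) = 128202264/53669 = 2388.76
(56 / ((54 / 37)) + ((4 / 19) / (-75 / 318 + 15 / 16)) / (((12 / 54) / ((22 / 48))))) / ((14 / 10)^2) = 59504360 / 2991303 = 19.89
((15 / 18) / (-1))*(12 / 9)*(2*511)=-1135.56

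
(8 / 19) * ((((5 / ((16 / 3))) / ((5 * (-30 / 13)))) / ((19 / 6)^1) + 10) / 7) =15161 / 25270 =0.60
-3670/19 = -193.16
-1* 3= -3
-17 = -17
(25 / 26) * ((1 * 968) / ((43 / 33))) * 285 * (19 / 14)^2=10270495125 / 27391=374958.75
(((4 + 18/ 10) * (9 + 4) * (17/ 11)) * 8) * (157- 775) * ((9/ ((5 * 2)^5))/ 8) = -6.48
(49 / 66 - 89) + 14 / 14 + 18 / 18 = -5693 / 66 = -86.26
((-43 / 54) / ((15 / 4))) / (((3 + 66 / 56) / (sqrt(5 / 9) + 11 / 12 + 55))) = -403942 / 142155 - 2408*sqrt(5) / 142155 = -2.88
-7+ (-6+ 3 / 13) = -166 / 13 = -12.77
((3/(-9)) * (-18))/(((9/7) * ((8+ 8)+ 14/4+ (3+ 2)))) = 4/21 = 0.19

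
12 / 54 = 2 / 9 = 0.22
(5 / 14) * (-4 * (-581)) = 830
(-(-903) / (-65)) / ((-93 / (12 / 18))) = 602 / 6045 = 0.10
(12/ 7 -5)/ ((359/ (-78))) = 1794/ 2513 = 0.71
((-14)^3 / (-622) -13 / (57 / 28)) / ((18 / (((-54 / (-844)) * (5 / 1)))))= -43750 / 1246799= -0.04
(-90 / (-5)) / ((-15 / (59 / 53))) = -354 / 265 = -1.34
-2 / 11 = -0.18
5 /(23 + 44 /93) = 465 /2183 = 0.21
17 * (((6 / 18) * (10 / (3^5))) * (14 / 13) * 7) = 16660 / 9477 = 1.76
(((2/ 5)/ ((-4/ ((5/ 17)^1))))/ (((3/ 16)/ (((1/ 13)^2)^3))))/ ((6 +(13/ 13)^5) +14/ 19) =-152/ 36186587073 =-0.00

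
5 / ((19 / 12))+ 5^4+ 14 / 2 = 12068 / 19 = 635.16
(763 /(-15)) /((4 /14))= -5341 /30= -178.03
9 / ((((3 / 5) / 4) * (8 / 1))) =7.50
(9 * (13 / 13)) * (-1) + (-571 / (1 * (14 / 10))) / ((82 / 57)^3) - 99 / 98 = -3971528109 / 27017032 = -147.00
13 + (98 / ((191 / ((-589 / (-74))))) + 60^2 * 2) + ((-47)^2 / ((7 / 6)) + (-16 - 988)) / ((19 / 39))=8499383094 / 939911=9042.75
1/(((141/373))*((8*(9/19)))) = 7087/10152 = 0.70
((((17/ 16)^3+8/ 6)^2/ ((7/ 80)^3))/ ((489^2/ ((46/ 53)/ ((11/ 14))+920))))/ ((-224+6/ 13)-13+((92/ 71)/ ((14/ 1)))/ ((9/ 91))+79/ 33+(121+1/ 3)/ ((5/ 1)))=-0.18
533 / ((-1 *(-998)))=0.53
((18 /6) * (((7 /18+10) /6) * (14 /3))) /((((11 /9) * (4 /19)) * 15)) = 6.28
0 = 0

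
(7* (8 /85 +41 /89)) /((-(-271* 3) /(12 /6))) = 19586 /2050115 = 0.01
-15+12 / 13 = -183 / 13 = -14.08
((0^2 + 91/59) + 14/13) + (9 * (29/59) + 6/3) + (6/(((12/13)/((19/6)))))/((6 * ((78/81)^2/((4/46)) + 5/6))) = 480418041/51428884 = 9.34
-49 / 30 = -1.63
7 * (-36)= -252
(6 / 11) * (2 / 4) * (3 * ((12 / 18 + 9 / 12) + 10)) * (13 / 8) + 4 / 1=6751 / 352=19.18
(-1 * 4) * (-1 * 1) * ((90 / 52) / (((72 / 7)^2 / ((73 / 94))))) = 17885 / 351936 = 0.05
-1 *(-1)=1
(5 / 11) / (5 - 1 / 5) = 25 / 264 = 0.09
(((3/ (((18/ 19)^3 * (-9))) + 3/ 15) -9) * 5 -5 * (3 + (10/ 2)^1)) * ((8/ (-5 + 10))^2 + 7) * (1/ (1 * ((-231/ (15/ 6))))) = 359446201/ 40415760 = 8.89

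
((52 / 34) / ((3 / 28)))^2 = 529984 / 2601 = 203.76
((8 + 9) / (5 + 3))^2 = 289 / 64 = 4.52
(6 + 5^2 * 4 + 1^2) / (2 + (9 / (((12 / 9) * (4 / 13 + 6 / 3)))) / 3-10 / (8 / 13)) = -4280 / 531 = -8.06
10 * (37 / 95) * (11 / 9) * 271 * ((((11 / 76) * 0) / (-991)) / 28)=0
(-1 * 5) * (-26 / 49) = 130 / 49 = 2.65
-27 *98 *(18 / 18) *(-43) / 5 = 113778 / 5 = 22755.60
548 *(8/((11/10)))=43840/11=3985.45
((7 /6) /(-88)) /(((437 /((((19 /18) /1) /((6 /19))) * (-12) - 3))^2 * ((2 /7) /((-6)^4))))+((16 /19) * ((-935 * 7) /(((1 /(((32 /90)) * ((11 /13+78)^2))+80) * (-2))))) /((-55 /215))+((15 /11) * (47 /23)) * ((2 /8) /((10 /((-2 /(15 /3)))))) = -416875732392580619 /3081798762230940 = -135.27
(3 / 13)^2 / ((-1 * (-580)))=9 / 98020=0.00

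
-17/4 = -4.25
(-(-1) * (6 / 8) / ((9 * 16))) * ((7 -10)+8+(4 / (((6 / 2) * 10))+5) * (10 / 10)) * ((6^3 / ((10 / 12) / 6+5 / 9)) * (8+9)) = 34884 / 125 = 279.07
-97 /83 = -1.17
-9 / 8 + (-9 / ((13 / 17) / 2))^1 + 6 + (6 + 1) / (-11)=-22079 / 1144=-19.30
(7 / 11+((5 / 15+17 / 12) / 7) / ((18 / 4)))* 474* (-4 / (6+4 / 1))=-21646 / 165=-131.19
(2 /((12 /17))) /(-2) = -17 /12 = -1.42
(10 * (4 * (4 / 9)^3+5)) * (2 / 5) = 15604 / 729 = 21.40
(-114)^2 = 12996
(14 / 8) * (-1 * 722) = -1263.50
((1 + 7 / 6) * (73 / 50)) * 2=949 / 150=6.33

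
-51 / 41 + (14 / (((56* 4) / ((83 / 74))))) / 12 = -721205 / 582528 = -1.24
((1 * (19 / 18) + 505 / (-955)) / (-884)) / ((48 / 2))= -1811 / 72940608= -0.00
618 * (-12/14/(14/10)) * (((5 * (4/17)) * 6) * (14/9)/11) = -494400/1309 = -377.69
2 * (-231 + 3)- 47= -503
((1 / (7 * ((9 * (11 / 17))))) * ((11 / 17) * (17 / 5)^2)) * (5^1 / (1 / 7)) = 6.42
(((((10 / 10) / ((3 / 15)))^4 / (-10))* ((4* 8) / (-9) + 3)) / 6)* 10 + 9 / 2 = 1684 / 27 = 62.37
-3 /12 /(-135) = 0.00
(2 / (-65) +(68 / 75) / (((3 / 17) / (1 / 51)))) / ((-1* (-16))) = 307 / 70200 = 0.00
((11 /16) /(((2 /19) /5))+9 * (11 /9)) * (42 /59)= 29337 /944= 31.08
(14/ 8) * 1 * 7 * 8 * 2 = 196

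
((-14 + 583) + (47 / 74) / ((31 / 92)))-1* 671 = -114832 / 1147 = -100.12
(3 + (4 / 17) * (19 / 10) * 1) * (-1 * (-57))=16701 / 85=196.48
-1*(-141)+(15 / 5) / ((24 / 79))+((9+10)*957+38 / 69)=10120603 / 552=18334.43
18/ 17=1.06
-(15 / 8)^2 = -225 / 64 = -3.52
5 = 5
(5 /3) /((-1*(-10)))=1 /6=0.17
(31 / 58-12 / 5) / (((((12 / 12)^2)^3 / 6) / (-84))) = 136332 / 145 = 940.22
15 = 15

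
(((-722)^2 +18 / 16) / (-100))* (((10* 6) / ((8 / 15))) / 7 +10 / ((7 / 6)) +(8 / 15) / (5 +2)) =-21647928671 / 168000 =-128856.72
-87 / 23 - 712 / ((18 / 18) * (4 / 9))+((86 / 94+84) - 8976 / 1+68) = -11273606 / 1081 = -10428.87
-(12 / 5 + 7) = -47 / 5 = -9.40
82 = 82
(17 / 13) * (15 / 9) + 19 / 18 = 757 / 234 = 3.24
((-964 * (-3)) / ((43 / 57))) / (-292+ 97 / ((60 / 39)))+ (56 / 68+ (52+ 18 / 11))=303272 / 8041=37.72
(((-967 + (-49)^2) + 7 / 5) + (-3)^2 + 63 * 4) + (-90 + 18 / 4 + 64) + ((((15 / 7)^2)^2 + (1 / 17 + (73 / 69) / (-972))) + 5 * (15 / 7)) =23361360455357 / 13687572780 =1706.76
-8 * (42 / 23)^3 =-592704 / 12167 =-48.71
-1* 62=-62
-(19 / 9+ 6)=-73 / 9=-8.11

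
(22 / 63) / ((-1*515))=-22 / 32445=-0.00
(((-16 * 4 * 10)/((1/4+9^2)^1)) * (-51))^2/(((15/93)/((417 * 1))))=8814101004288/21125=417235550.50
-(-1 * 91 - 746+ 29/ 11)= 834.36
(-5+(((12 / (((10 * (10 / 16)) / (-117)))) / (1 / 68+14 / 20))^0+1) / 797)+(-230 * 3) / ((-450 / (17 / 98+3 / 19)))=-4.49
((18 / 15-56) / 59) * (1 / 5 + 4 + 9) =-12.26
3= 3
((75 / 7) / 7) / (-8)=-75 / 392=-0.19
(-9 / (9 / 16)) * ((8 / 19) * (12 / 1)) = -1536 / 19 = -80.84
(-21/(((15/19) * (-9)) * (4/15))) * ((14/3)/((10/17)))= 15827/180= 87.93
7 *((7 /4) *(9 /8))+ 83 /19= 18.15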